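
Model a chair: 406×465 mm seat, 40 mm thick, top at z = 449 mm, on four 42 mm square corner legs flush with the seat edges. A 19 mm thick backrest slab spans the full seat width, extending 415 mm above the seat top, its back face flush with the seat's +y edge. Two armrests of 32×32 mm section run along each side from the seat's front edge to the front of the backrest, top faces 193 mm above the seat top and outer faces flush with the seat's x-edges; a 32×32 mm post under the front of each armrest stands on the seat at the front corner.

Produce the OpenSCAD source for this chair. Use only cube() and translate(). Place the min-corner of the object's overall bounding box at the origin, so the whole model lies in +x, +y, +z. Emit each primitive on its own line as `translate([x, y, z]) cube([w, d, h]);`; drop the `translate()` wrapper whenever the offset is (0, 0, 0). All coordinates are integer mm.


// leg_h = 449 - 40 = 409
// arm post h = 193 - 32 = 161
translate([0, 0, 409]) cube([406, 465, 40]);
cube([42, 42, 409]);
translate([364, 0, 0]) cube([42, 42, 409]);
translate([0, 423, 0]) cube([42, 42, 409]);
translate([364, 423, 0]) cube([42, 42, 409]);
translate([0, 446, 449]) cube([406, 19, 415]);
translate([0, 0, 610]) cube([32, 446, 32]);
translate([374, 0, 610]) cube([32, 446, 32]);
translate([0, 0, 449]) cube([32, 32, 161]);
translate([374, 0, 449]) cube([32, 32, 161]);


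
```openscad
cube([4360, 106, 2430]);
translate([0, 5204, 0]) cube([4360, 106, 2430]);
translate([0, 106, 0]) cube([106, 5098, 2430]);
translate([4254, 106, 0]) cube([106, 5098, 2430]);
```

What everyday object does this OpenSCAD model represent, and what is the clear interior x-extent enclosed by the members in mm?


A house (or room) frame. The interior width is 4148 mm.

Four 2430 mm walls enclosing a rectangle with no floor or roof — a room or house frame. Outside width is 4360 mm and wall thickness is 106 mm, so the interior width is 4360 − 2 × 106 = 4148 mm.


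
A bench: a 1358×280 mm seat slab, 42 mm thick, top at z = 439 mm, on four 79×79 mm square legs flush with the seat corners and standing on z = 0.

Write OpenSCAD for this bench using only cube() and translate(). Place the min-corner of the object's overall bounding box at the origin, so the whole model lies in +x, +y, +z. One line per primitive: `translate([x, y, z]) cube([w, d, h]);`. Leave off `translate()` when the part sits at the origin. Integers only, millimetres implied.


translate([0, 0, 397]) cube([1358, 280, 42]);
cube([79, 79, 397]);
translate([0, 201, 0]) cube([79, 79, 397]);
translate([1279, 0, 0]) cube([79, 79, 397]);
translate([1279, 201, 0]) cube([79, 79, 397]);


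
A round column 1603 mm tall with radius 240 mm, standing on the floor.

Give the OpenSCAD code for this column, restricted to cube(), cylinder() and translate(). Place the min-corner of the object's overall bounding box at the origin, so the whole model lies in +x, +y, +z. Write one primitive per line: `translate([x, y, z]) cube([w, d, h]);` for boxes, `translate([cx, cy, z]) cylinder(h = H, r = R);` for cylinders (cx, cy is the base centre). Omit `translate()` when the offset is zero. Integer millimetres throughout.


translate([240, 240, 0]) cylinder(h = 1603, r = 240);


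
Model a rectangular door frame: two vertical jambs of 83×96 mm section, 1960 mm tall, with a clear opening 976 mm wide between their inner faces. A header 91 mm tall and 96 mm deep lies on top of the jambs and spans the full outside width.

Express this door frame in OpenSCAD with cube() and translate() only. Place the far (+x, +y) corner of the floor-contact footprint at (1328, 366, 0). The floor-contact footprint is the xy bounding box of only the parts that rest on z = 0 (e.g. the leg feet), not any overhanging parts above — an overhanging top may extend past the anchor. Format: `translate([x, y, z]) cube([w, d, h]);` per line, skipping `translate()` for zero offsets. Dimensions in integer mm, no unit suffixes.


translate([186, 270, 0]) cube([83, 96, 1960]);
translate([1245, 270, 0]) cube([83, 96, 1960]);
translate([186, 270, 1960]) cube([1142, 96, 91]);


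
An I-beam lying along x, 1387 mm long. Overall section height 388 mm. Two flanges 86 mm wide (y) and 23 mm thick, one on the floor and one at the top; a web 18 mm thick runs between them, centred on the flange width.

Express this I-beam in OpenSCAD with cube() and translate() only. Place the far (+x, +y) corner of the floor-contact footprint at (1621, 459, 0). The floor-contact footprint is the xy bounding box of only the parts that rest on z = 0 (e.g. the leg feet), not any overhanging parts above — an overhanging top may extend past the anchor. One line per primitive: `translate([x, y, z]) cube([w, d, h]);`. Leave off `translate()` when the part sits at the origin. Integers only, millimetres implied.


translate([234, 373, 0]) cube([1387, 86, 23]);
translate([234, 407, 23]) cube([1387, 18, 342]);
translate([234, 373, 365]) cube([1387, 86, 23]);


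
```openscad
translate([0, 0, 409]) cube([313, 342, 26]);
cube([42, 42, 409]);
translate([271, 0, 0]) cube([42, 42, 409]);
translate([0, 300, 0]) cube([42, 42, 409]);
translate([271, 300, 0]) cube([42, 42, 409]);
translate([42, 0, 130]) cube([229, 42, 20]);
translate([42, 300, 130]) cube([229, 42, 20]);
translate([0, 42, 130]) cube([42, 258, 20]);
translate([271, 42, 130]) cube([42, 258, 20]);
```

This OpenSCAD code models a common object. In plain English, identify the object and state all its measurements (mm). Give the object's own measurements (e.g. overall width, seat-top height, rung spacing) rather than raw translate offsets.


A four-legged stool. The seat is a 313×342×26 mm slab whose top surface is at z = 435 mm; four square legs, each 42×42 mm in cross-section, run from the floor (z = 0) to the underside of the seat, each flush with a corner of the seat. Four stretchers, 42 mm wide and 20 mm tall, connect adjacent legs with their undersides at z = 130 mm, each running between the inner faces of the legs it joins and aligned with the legs' outer faces on the other axis.


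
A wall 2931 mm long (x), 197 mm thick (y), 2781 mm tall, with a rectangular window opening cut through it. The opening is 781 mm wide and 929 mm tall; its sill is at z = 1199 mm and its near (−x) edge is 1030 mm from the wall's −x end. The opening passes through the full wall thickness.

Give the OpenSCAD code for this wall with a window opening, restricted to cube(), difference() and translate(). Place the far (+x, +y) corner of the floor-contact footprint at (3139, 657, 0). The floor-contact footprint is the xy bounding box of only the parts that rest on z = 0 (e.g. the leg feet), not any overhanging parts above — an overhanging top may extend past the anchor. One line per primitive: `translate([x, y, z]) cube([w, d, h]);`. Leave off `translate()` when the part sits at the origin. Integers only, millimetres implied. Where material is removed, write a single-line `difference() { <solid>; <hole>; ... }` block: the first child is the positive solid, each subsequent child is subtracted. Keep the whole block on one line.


difference() { translate([208, 460, 0]) cube([2931, 197, 2781]); translate([1238, 460, 1199]) cube([781, 197, 929]); }


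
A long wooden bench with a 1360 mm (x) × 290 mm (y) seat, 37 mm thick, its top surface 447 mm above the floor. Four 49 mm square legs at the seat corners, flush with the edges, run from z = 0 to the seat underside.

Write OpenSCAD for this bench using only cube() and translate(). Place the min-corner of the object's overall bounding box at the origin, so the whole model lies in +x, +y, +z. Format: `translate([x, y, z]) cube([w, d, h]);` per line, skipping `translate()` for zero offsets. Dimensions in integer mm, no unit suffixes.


translate([0, 0, 410]) cube([1360, 290, 37]);
cube([49, 49, 410]);
translate([0, 241, 0]) cube([49, 49, 410]);
translate([1311, 0, 0]) cube([49, 49, 410]);
translate([1311, 241, 0]) cube([49, 49, 410]);


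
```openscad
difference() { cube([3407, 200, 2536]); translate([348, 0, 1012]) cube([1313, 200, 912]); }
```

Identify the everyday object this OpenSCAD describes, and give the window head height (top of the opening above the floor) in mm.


A wall with a window opening. The window head height is 1924 mm.

A wall with a rectangular opening subtracted — a window. Sill at z = 1012, opening 912 mm tall, so the head is at 1012 + 912 = 1924 mm.


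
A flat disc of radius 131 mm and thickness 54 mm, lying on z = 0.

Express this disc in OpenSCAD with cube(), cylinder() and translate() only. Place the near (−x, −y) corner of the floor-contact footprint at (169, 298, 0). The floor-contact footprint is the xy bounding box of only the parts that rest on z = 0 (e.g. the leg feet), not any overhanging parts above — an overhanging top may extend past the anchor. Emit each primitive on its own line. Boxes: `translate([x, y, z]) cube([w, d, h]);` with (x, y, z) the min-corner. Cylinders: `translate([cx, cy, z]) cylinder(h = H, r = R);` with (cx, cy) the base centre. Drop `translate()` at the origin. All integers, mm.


translate([300, 429, 0]) cylinder(h = 54, r = 131);


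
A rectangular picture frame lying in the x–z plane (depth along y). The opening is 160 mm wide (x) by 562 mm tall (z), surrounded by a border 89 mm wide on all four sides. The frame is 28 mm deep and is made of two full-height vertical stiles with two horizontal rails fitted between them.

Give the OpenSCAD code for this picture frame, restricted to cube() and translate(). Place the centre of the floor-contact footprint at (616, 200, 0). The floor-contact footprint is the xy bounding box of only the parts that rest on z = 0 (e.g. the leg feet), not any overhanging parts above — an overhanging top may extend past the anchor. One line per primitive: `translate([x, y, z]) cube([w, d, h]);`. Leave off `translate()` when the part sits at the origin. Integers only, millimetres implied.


translate([447, 186, 0]) cube([89, 28, 740]);
translate([696, 186, 0]) cube([89, 28, 740]);
translate([536, 186, 0]) cube([160, 28, 89]);
translate([536, 186, 651]) cube([160, 28, 89]);


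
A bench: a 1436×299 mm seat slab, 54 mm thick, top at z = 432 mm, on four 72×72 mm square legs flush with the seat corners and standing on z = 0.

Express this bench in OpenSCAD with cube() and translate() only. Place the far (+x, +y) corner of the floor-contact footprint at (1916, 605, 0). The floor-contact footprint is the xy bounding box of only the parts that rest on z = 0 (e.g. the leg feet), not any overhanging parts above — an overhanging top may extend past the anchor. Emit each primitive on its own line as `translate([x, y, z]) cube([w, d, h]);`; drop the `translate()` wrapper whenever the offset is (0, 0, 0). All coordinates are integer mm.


translate([480, 306, 378]) cube([1436, 299, 54]);
translate([480, 306, 0]) cube([72, 72, 378]);
translate([480, 533, 0]) cube([72, 72, 378]);
translate([1844, 306, 0]) cube([72, 72, 378]);
translate([1844, 533, 0]) cube([72, 72, 378]);


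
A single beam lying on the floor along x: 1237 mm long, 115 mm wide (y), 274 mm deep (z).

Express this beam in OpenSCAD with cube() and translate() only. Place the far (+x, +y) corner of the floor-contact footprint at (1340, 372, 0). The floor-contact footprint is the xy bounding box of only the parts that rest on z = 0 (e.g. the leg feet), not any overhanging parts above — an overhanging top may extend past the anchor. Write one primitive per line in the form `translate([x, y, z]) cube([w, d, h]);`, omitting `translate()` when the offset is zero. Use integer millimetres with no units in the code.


translate([103, 257, 0]) cube([1237, 115, 274]);


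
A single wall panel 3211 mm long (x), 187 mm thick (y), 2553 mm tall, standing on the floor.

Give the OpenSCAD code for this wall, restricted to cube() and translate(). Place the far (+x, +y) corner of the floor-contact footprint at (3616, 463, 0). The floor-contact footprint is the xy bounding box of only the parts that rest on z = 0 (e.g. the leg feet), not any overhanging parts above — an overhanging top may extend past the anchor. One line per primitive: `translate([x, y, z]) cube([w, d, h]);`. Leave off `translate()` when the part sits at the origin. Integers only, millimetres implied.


translate([405, 276, 0]) cube([3211, 187, 2553]);


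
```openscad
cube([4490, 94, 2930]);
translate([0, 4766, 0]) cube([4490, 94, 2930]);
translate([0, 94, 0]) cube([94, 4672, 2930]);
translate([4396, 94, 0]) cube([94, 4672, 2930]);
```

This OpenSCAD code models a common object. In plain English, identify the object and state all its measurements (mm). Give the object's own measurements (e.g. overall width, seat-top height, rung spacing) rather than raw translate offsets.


The wall frame of a small rectangular building: four walls, each 2930 mm tall and 94 mm thick, enclosing a footprint 4490 mm (x) by 4860 mm (y) outside-to-outside, with no floor or roof. The front and back walls (the −y and +y sides) span the full width; the two side walls fit between them.


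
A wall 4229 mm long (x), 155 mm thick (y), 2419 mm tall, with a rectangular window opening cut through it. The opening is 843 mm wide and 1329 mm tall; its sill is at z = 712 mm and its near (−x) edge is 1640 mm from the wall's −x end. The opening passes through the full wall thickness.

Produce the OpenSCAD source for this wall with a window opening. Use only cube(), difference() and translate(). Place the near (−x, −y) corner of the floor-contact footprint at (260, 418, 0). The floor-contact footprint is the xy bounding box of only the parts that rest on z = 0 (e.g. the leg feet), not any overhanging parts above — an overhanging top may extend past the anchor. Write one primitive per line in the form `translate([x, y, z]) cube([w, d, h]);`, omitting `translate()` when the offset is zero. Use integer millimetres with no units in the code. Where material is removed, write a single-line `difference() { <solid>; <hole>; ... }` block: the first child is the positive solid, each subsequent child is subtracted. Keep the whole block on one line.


difference() { translate([260, 418, 0]) cube([4229, 155, 2419]); translate([1900, 418, 712]) cube([843, 155, 1329]); }


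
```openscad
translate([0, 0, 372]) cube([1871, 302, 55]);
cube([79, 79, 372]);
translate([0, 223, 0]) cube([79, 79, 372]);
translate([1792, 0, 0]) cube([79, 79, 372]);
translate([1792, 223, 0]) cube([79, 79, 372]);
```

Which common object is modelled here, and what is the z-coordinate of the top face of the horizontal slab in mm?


A bench. The seat-top height is 427 mm.

A long slab on four corner posts — a bench. The slab sits at z = 372 with thickness 55, so the top is 372 + 55 = 427 mm.


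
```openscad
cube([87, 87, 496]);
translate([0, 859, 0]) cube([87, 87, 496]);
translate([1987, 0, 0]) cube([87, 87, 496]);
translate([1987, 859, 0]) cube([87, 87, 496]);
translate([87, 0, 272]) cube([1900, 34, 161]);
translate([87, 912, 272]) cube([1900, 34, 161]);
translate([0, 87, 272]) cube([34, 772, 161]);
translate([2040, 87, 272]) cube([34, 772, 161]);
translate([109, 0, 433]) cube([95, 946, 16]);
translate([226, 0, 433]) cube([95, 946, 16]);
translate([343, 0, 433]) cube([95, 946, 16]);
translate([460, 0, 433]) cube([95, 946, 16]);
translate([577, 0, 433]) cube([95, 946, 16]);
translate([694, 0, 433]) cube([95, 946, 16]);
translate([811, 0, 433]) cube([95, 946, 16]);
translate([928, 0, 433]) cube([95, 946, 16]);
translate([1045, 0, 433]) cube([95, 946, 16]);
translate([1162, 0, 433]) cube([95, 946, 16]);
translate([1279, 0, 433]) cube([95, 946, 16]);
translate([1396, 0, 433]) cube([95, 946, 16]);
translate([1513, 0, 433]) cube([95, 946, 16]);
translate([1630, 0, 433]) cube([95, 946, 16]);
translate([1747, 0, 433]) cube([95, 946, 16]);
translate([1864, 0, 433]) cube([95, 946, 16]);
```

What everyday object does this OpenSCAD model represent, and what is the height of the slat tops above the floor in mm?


A bed frame. The slat-top height is 449 mm.

Four posts, four rails, and a row of slats — a bed frame. Slats sit on the rails at z = 272 + 161 = 433; with slat thickness 16, the top is 449 mm.


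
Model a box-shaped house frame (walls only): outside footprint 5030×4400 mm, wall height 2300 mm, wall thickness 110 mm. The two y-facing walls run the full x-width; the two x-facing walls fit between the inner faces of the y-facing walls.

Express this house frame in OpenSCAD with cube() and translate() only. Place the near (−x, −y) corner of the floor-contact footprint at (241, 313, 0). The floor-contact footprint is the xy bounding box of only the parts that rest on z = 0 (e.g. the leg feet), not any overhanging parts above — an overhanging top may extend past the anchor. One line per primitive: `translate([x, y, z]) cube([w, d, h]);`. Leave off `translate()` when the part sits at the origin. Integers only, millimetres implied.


translate([241, 313, 0]) cube([5030, 110, 2300]);
translate([241, 4603, 0]) cube([5030, 110, 2300]);
translate([241, 423, 0]) cube([110, 4180, 2300]);
translate([5161, 423, 0]) cube([110, 4180, 2300]);


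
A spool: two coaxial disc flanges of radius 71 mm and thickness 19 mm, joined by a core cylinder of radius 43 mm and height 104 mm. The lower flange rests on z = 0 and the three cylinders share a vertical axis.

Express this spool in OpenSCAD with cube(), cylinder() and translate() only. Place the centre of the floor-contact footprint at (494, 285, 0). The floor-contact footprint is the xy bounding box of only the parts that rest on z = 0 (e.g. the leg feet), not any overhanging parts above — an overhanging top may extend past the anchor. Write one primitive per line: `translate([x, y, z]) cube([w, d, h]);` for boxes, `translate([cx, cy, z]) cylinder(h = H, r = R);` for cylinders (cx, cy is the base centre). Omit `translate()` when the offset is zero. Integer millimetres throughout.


translate([494, 285, 0]) cylinder(h = 19, r = 71);
translate([494, 285, 19]) cylinder(h = 104, r = 43);
translate([494, 285, 123]) cylinder(h = 19, r = 71);


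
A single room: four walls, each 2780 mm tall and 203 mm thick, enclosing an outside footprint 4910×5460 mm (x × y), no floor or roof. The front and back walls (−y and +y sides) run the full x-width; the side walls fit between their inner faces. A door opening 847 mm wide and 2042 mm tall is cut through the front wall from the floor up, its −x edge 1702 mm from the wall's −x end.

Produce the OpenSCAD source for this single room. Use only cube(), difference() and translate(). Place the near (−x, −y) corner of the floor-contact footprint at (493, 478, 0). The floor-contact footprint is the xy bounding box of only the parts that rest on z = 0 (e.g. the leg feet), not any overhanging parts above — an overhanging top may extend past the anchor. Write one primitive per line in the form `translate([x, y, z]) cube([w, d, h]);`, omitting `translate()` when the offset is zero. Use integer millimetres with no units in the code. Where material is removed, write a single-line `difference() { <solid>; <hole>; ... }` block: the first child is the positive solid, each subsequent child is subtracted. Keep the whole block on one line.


difference() { translate([493, 478, 0]) cube([4910, 203, 2780]); translate([2195, 478, 0]) cube([847, 203, 2042]); }
translate([493, 5735, 0]) cube([4910, 203, 2780]);
translate([493, 681, 0]) cube([203, 5054, 2780]);
translate([5200, 681, 0]) cube([203, 5054, 2780]);


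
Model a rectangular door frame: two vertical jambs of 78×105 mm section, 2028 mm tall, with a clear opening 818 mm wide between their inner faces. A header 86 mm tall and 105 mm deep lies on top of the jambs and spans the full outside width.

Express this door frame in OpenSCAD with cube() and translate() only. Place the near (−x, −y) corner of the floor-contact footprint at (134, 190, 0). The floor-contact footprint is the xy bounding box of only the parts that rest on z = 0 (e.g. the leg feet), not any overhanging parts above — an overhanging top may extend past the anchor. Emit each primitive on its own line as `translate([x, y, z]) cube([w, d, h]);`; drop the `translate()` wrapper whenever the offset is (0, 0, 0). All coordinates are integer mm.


translate([134, 190, 0]) cube([78, 105, 2028]);
translate([1030, 190, 0]) cube([78, 105, 2028]);
translate([134, 190, 2028]) cube([974, 105, 86]);


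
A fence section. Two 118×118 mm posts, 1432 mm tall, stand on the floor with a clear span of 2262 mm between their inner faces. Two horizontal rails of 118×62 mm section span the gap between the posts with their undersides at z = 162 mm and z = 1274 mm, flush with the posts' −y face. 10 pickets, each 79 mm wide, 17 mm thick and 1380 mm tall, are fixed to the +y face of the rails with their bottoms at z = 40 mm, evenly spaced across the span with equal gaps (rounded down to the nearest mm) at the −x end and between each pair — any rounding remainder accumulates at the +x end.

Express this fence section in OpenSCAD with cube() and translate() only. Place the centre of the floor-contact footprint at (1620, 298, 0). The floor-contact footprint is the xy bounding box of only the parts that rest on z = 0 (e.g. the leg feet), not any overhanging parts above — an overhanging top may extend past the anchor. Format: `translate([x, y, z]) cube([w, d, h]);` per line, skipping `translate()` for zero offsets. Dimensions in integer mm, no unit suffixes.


translate([371, 239, 0]) cube([118, 118, 1432]);
translate([2751, 239, 0]) cube([118, 118, 1432]);
translate([489, 239, 162]) cube([2262, 118, 62]);
translate([489, 239, 1274]) cube([2262, 118, 62]);
translate([622, 357, 40]) cube([79, 17, 1380]);
translate([834, 357, 40]) cube([79, 17, 1380]);
translate([1046, 357, 40]) cube([79, 17, 1380]);
translate([1258, 357, 40]) cube([79, 17, 1380]);
translate([1470, 357, 40]) cube([79, 17, 1380]);
translate([1682, 357, 40]) cube([79, 17, 1380]);
translate([1894, 357, 40]) cube([79, 17, 1380]);
translate([2106, 357, 40]) cube([79, 17, 1380]);
translate([2318, 357, 40]) cube([79, 17, 1380]);
translate([2530, 357, 40]) cube([79, 17, 1380]);


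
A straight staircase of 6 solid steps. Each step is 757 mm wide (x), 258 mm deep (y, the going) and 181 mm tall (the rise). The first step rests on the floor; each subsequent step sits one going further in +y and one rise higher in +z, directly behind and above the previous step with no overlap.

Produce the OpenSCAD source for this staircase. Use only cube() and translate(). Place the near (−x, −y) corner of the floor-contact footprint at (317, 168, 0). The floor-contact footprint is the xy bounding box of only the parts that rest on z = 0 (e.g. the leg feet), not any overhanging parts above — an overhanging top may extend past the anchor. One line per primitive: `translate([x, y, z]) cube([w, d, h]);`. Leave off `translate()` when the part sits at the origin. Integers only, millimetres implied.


translate([317, 168, 0]) cube([757, 258, 181]);
translate([317, 426, 181]) cube([757, 258, 181]);
translate([317, 684, 362]) cube([757, 258, 181]);
translate([317, 942, 543]) cube([757, 258, 181]);
translate([317, 1200, 724]) cube([757, 258, 181]);
translate([317, 1458, 905]) cube([757, 258, 181]);


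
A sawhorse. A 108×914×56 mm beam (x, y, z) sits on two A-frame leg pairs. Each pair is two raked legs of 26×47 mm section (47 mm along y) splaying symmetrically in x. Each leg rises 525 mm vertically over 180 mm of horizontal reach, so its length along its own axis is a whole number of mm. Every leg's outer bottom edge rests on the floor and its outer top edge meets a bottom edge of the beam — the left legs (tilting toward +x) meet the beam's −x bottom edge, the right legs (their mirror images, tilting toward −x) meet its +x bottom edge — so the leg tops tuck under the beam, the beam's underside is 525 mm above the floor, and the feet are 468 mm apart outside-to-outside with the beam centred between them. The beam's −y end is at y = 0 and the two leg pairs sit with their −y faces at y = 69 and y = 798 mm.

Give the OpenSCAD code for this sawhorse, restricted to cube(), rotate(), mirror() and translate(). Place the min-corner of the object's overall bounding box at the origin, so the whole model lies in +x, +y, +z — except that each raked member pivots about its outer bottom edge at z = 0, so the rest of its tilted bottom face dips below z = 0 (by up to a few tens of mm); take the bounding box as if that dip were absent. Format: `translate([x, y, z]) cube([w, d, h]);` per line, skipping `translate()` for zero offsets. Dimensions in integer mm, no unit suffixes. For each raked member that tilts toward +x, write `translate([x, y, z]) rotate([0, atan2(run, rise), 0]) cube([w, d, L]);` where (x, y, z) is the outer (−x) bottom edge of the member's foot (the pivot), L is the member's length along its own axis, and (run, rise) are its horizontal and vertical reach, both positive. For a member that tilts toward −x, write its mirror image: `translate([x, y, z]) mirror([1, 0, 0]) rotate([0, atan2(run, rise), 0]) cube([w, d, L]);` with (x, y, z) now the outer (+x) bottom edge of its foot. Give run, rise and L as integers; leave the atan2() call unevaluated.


translate([180, 0, 525]) cube([108, 914, 56]);
translate([0, 69, 0]) rotate([0, atan2(180, 525), 0]) cube([26, 47, 555]);
translate([468, 69, 0]) mirror([1, 0, 0]) rotate([0, atan2(180, 525), 0]) cube([26, 47, 555]);
translate([0, 798, 0]) rotate([0, atan2(180, 525), 0]) cube([26, 47, 555]);
translate([468, 798, 0]) mirror([1, 0, 0]) rotate([0, atan2(180, 525), 0]) cube([26, 47, 555]);


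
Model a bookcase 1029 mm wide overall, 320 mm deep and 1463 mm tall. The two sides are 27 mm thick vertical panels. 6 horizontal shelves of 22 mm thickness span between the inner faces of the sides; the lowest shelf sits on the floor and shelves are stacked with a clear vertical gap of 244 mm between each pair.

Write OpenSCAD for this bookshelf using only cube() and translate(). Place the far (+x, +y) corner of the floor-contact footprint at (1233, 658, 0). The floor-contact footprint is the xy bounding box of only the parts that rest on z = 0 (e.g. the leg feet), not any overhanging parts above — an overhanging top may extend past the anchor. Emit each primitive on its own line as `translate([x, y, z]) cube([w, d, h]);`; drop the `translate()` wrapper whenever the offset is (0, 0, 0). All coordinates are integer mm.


translate([204, 338, 0]) cube([27, 320, 1463]);
translate([1206, 338, 0]) cube([27, 320, 1463]);
translate([231, 338, 0]) cube([975, 320, 22]);
translate([231, 338, 266]) cube([975, 320, 22]);
translate([231, 338, 532]) cube([975, 320, 22]);
translate([231, 338, 798]) cube([975, 320, 22]);
translate([231, 338, 1064]) cube([975, 320, 22]);
translate([231, 338, 1330]) cube([975, 320, 22]);


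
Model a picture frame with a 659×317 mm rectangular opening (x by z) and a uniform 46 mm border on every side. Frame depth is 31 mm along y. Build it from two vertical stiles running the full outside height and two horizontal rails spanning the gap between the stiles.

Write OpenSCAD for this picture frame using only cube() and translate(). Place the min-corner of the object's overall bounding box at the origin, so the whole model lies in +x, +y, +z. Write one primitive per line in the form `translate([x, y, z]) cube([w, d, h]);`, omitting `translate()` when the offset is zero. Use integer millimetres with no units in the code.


cube([46, 31, 409]);
translate([705, 0, 0]) cube([46, 31, 409]);
translate([46, 0, 0]) cube([659, 31, 46]);
translate([46, 0, 363]) cube([659, 31, 46]);


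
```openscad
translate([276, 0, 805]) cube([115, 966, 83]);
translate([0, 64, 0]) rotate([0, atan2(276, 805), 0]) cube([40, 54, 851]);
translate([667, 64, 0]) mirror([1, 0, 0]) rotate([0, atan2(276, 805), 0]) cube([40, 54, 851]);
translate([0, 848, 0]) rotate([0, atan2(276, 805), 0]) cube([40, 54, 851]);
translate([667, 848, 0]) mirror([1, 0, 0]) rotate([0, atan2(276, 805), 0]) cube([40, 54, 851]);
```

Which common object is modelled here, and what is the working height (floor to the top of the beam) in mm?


A sawhorse. The overall height is 888 mm.

A beam across two mirrored pairs of raked legs — a sawhorse. The beam's underside is at z = 805 (matching the legs' vertical rise in atan2(276, 805)) and the beam is 83 mm tall, so its top is at 805 + 83 = 888 mm. The raked legs top out at the beam's underside, so that is the highest point.


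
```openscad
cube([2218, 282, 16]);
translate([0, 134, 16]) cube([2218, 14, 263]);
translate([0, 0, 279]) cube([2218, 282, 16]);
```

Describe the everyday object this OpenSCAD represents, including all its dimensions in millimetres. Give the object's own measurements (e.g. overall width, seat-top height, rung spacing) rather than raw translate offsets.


An I-beam lying along x, 2218 mm long. Overall section height 295 mm. Two flanges 282 mm wide (y) and 16 mm thick, one on the floor and one at the top; a web 14 mm thick runs between them, centred on the flange width.


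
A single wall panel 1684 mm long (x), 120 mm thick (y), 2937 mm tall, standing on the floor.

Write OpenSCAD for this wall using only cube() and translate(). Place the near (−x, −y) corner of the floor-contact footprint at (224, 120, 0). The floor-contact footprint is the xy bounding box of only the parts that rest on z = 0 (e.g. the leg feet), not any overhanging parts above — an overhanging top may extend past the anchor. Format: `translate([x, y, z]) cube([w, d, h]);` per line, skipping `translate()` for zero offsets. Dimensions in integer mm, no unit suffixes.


translate([224, 120, 0]) cube([1684, 120, 2937]);


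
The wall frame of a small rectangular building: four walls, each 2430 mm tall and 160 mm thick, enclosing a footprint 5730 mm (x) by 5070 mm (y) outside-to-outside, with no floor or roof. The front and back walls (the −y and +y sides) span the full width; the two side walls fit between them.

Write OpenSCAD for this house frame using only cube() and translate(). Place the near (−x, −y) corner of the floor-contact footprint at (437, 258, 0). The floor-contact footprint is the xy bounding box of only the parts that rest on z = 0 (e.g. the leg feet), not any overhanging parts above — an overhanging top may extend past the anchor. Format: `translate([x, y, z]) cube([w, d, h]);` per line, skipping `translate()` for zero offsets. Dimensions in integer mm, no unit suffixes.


translate([437, 258, 0]) cube([5730, 160, 2430]);
translate([437, 5168, 0]) cube([5730, 160, 2430]);
translate([437, 418, 0]) cube([160, 4750, 2430]);
translate([6007, 418, 0]) cube([160, 4750, 2430]);


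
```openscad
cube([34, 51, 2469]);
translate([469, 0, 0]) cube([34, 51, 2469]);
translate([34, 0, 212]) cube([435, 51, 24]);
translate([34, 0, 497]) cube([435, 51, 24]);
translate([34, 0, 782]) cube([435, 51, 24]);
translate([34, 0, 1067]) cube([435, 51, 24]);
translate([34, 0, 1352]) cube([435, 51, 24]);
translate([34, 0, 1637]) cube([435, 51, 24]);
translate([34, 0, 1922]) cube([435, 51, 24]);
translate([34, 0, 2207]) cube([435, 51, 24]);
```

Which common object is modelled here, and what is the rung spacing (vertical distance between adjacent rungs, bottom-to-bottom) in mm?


A ladder. The rung spacing is 285 mm.

Two tall 34×51 posts with 8 short bars between them — a ladder. Adjacent rungs sit at z = 212 and z = 497, so the spacing is 497 − 212 = 285 mm.


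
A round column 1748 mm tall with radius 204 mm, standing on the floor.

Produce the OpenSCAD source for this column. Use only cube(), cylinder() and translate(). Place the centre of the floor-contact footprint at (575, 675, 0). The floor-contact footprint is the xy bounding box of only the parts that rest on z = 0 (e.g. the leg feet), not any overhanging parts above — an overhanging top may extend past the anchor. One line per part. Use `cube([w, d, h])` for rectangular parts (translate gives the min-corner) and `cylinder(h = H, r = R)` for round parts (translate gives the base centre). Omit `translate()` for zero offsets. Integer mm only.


translate([575, 675, 0]) cylinder(h = 1748, r = 204);


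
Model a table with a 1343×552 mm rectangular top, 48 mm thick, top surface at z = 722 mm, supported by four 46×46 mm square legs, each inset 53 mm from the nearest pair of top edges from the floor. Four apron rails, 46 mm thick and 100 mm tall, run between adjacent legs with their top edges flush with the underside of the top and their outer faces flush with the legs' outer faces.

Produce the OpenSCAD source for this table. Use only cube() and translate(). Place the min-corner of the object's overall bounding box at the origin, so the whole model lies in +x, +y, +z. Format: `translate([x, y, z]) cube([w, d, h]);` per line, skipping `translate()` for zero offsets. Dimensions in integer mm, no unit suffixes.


translate([0, 0, 674]) cube([1343, 552, 48]);
translate([53, 53, 0]) cube([46, 46, 674]);
translate([1244, 53, 0]) cube([46, 46, 674]);
translate([53, 453, 0]) cube([46, 46, 674]);
translate([1244, 453, 0]) cube([46, 46, 674]);
translate([99, 53, 574]) cube([1145, 46, 100]);
translate([99, 453, 574]) cube([1145, 46, 100]);
translate([53, 99, 574]) cube([46, 354, 100]);
translate([1244, 99, 574]) cube([46, 354, 100]);


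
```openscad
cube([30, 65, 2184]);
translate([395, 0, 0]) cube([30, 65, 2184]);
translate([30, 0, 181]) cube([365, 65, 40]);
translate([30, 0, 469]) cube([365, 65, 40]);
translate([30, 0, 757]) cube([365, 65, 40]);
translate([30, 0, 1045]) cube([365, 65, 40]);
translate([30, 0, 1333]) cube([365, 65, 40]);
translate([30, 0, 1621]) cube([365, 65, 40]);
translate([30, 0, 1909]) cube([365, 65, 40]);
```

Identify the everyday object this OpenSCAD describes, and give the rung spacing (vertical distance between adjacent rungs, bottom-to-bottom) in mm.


A ladder. The rung spacing is 288 mm.

Two tall 30×65 posts with 7 short bars between them — a ladder. Adjacent rungs sit at z = 181 and z = 469, so the spacing is 469 − 181 = 288 mm.


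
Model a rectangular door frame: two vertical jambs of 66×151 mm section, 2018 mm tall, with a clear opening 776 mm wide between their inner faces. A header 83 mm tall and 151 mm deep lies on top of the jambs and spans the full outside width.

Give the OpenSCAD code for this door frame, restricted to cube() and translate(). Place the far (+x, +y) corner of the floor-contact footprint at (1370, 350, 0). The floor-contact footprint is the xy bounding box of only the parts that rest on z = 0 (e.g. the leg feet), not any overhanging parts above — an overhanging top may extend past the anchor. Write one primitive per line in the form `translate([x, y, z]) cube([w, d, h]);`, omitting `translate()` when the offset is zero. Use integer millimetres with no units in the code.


translate([462, 199, 0]) cube([66, 151, 2018]);
translate([1304, 199, 0]) cube([66, 151, 2018]);
translate([462, 199, 2018]) cube([908, 151, 83]);


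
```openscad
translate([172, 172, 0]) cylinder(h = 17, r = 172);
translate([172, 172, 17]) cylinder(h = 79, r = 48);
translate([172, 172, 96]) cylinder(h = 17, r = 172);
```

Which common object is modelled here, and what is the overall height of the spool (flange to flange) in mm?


A spool. The overall height is 113 mm.

Three coaxial cylinders, large–small–large — a spool. Two 17 mm flanges and a 79 mm core give 17 + 79 + 17 = 113 mm.


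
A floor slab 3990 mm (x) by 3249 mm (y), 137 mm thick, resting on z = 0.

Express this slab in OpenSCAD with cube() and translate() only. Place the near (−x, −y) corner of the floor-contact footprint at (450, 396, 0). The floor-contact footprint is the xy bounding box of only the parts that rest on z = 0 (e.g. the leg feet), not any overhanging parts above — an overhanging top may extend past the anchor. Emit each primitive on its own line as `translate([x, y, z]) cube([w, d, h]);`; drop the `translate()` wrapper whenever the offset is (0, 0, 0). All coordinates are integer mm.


translate([450, 396, 0]) cube([3990, 3249, 137]);


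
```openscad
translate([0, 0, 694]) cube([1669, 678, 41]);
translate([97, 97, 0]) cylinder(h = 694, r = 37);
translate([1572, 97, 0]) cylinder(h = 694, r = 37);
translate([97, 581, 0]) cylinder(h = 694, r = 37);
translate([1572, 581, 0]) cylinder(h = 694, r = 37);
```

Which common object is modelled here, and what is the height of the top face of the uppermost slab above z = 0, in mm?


A table. The table height is 735 mm.

A 1669×678×41 slab sits at z = 694 on four Ø74 mm round legs — a table. The top surface is at 694 + 41 = 735 mm.


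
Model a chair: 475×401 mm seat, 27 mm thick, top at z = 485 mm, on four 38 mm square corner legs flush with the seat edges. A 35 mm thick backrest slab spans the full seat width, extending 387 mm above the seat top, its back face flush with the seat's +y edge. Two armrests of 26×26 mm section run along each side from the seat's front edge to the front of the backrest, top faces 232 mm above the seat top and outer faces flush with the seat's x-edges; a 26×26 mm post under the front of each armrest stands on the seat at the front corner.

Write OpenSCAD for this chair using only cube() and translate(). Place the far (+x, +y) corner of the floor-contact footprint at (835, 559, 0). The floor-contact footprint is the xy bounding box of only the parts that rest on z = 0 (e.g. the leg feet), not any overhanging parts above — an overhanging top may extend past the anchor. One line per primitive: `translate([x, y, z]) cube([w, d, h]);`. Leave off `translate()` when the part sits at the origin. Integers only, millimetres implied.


// leg_h = 485 - 27 = 458
// arm post h = 232 - 26 = 206
translate([360, 158, 458]) cube([475, 401, 27]);
translate([360, 158, 0]) cube([38, 38, 458]);
translate([797, 158, 0]) cube([38, 38, 458]);
translate([360, 521, 0]) cube([38, 38, 458]);
translate([797, 521, 0]) cube([38, 38, 458]);
translate([360, 524, 485]) cube([475, 35, 387]);
translate([360, 158, 691]) cube([26, 366, 26]);
translate([809, 158, 691]) cube([26, 366, 26]);
translate([360, 158, 485]) cube([26, 26, 206]);
translate([809, 158, 485]) cube([26, 26, 206]);


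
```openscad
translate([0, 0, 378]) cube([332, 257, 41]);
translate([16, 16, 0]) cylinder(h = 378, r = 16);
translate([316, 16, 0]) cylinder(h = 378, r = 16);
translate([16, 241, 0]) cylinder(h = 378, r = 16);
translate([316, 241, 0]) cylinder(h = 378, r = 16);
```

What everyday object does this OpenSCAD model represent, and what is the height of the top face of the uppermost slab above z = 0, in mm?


A stool. The seat height is 419 mm.

A 332×257×41 slab at z = 378 on four corner cylinders — a stool. The seat top is 378 + 41 = 419 mm.


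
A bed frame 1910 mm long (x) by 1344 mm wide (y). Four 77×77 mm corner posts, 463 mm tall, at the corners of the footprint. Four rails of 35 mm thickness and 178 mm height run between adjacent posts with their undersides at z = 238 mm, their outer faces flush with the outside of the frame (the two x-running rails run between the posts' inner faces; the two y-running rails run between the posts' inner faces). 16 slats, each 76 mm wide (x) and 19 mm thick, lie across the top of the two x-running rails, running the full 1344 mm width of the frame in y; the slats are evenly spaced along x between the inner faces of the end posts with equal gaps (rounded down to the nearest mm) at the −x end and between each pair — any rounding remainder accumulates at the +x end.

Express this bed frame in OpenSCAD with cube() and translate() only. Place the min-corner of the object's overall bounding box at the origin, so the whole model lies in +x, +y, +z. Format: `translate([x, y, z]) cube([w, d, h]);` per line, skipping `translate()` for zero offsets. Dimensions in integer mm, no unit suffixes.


cube([77, 77, 463]);
translate([0, 1267, 0]) cube([77, 77, 463]);
translate([1833, 0, 0]) cube([77, 77, 463]);
translate([1833, 1267, 0]) cube([77, 77, 463]);
translate([77, 0, 238]) cube([1756, 35, 178]);
translate([77, 1309, 238]) cube([1756, 35, 178]);
translate([0, 77, 238]) cube([35, 1190, 178]);
translate([1875, 77, 238]) cube([35, 1190, 178]);
translate([108, 0, 416]) cube([76, 1344, 19]);
translate([215, 0, 416]) cube([76, 1344, 19]);
translate([322, 0, 416]) cube([76, 1344, 19]);
translate([429, 0, 416]) cube([76, 1344, 19]);
translate([536, 0, 416]) cube([76, 1344, 19]);
translate([643, 0, 416]) cube([76, 1344, 19]);
translate([750, 0, 416]) cube([76, 1344, 19]);
translate([857, 0, 416]) cube([76, 1344, 19]);
translate([964, 0, 416]) cube([76, 1344, 19]);
translate([1071, 0, 416]) cube([76, 1344, 19]);
translate([1178, 0, 416]) cube([76, 1344, 19]);
translate([1285, 0, 416]) cube([76, 1344, 19]);
translate([1392, 0, 416]) cube([76, 1344, 19]);
translate([1499, 0, 416]) cube([76, 1344, 19]);
translate([1606, 0, 416]) cube([76, 1344, 19]);
translate([1713, 0, 416]) cube([76, 1344, 19]);
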